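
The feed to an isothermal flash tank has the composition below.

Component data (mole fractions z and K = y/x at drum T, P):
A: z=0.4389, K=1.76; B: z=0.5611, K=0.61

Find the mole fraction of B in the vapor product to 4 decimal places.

Rachford–Rice: g(ψ) = Σ zᵢ(Kᵢ−1)/(1+ψ(Kᵢ−1)) = 0.
Check two-phase: ΣzᵢKᵢ = 1.1147 > 1 and Σzᵢ/Kᵢ = 1.1692 > 1, so g(0) = 0.1147 > 0 and g(1) = -0.1692 < 0.
Newton–Raphson from ψ = 0.45:
  ψ = 0.4500: g = -0.01685, g' = -0.2663 → ψ = 0.3867
  ψ = 0.3867: g = 0.00010, g' = -0.2698 → ψ = 0.3871
Converged at ψ = 0.3871.
Compositions from xᵢ = zᵢ/(1+ψ(Kᵢ−1)), yᵢ = Kᵢxᵢ:
  A: x = 0.3391, y = 0.5969
  B: x = 0.6609, y = 0.4031

y_B = 0.4031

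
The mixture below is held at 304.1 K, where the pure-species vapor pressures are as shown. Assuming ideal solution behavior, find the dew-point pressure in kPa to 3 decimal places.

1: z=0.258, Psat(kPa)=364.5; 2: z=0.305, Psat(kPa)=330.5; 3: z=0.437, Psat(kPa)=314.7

Pdew = 331.204 kPa

At the dew point ψ → 1, so Σzᵢ/Kᵢ = 1 with Kᵢ = Pᵢˢᵃᵗ/P ⇒ 1/P = Σzᵢ/Pᵢˢᵃᵗ.
1/P = 0.258/364.5 + 0.305/330.5 + 0.437/314.7 = 0.003019 ⇒ P = 331.204 kPa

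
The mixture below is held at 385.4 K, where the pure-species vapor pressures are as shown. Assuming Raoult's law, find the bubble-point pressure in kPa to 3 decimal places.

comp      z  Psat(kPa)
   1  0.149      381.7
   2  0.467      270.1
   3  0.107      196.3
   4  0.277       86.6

At the bubble point ψ → 0, so ΣzᵢKᵢ = 1 with Kᵢ = Pᵢˢᵃᵗ/P ⇒ P = ΣzᵢPᵢˢᵃᵗ.
P = 0.149·381.7 + 0.467·270.1 + 0.107·196.3 + 0.277·86.6 = 228.002 kPa

Pbub = 228.002 kPa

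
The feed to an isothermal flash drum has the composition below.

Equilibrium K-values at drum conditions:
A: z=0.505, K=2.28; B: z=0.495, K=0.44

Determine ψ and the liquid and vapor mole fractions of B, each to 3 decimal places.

ψ = 0.515, x_B = 0.696, y_B = 0.306

Binary case is linear: z₁(K₁−1)(1+ψ(K₂−1)) + z₂(K₂−1)(1+ψ(K₁−1)) = 0
⇒ ψ = [z₁(K₁−1)+z₂(K₂−1)] / [−(K₁−1)(K₂−1)] = 0.3692/0.7168 = 0.515
Compositions from xᵢ = zᵢ/(1+ψ(Kᵢ−1)), yᵢ = Kᵢxᵢ:
  A: x = 0.304, y = 0.694
  B: x = 0.696, y = 0.306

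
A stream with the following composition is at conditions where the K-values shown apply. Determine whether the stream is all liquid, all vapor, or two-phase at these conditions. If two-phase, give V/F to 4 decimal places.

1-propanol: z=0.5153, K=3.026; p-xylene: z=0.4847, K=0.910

ΣzᵢKᵢ = 2.0004; Σzᵢ/Kᵢ = 0.7029.
Since Σzᵢ/Kᵢ < 1 the mixture is above its dew point — single vapor phase.

all vapor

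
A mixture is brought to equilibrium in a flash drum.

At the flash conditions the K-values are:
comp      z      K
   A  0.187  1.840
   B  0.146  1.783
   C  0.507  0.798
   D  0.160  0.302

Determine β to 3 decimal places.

Iterate (Newton) starting at β = 0.5:
  β = 0.500: g = -0.0927, g' = -0.321 → β = 0.211
  β = 0.211: g = -0.0065, g' = -0.291 → β = 0.189
Converged at β = 0.189.

β = 0.189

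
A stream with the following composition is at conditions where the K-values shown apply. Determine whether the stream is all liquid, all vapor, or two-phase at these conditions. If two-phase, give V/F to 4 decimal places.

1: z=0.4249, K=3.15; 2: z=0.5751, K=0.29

ΣzᵢKᵢ = 1.5052; Σzᵢ/Kᵢ = 2.1180.
Both exceed 1, so a two-phase solution exists.
Rachford–Rice: g(ψ) = Σ zᵢ(Kᵢ−1)/(1+ψ(Kᵢ−1)) = 0.
Newton–Raphson from ψ = 0.5:
  ψ = 0.5000: g = -0.19280, g' = -1.1530 → ψ = 0.3328
  ψ = 0.3328: g = -0.00213, g' = -1.1644 → ψ = 0.3310
Converged at ψ = 0.3310.

two-phase, V/F = 0.3310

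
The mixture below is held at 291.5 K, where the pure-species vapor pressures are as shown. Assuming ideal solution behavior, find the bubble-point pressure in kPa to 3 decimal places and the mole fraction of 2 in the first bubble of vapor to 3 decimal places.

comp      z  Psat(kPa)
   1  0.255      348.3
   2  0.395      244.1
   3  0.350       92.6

At the bubble point ψ → 0, so ΣzᵢKᵢ = 1 with Kᵢ = Pᵢˢᵃᵗ/P ⇒ P = ΣzᵢPᵢˢᵃᵗ.
P = 0.255·348.3 + 0.395·244.1 + 0.350·92.6 = 217.646 kPa
yᵢ = zᵢPᵢˢᵃᵗ/P ⇒ y_2 = 0.395·244.1/217.646 = 0.443

Pbub = 217.646 kPa, y_2 = 0.443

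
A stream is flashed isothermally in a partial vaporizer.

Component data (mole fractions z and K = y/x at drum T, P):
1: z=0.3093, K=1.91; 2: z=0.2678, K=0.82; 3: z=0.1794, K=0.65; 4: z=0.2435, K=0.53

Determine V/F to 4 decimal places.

V/F = 0.1800

Material balance + equilibrium reduce to Σ zᵢ(Kᵢ−1)/(1+V/F(Kᵢ−1)) = 0.
g(0) = ΣzᵢKᵢ − 1 = 0.0560 and g(1) = 1 − Σzᵢ/Kᵢ = -0.2240, so a root lies in (0, 1).
Newton iteration, V/F⁰ = 0.54:
  V/F = 0.5400: g = -0.09546, g' = -0.2558 → V/F = 0.1668
  V/F = 0.1668: g = 0.00380, g' = -0.2904 → V/F = 0.1799
  V/F = 0.1799: g = 0.00002, g' = -0.2876 → V/F = 0.1800
Converged at V/F = 0.1800.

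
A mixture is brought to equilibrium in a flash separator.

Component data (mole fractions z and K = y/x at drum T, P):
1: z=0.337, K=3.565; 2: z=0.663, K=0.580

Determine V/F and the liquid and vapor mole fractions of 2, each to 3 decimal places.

Newton–Raphson from V/F = 0.5:
  V/F = 0.500: g = 0.0262, g' = -0.613 → V/F = 0.543
  V/F = 0.543: g = 0.0006, g' = -0.584 → V/F = 0.544
Converged at V/F = 0.544.
Compositions from xᵢ = zᵢ/(1+V/F(Kᵢ−1)), yᵢ = Kᵢxᵢ:
  1: x = 0.141, y = 0.502
  2: x = 0.859, y = 0.498

V/F = 0.544, x_2 = 0.859, y_2 = 0.498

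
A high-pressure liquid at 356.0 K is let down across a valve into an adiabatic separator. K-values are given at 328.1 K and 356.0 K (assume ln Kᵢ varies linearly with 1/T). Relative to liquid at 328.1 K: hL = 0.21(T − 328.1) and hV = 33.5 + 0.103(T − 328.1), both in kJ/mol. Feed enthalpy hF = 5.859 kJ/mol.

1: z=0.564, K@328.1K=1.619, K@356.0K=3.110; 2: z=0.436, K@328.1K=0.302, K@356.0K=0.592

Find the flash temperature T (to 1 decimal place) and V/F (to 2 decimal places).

T = 329.3 K, V/F = 0.17

Adiabatic flash: solve Rachford–Rice at each trial T, then check hF = ψ·hV(T) + (1−ψ)·hL(T).
  T = 328.1 K: K = (1.619, 0.302), RR gives ψ = 0.104, H_out = 3.473 kJ/mol
  T = 356.0 K: K = (3.110, 0.592), RR gives ψ = 1.000, H_out = 36.374 kJ/mol
  T = 342.1 K: K = (2.277, 0.429), RR gives ψ = 0.647, H_out = 23.631 kJ/mol
  T = 335.1 K: K = (1.927, 0.361), RR gives ψ = 0.413, H_out = 14.984 kJ/mol
  T = 331.6 K: K = (1.768, 0.331), RR gives ψ = 0.275, H_out = 9.836 kJ/mol
  T = 329.9 K: K = (1.694, 0.316), RR gives ψ = 0.197, H_out = 6.945 kJ/mol
Linear interpolation between T = 328.1 (H_out = 3.473) and T = 329.9 (H_out = 6.945) on hF = 5.859 gives T ≈ 329.3 K, at which ψ = 0.17.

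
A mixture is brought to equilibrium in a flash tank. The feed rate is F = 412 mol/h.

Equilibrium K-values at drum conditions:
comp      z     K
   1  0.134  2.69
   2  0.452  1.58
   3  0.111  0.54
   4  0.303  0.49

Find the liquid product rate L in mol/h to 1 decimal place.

L = 150.2 mol/h

Rachford–Rice: g(ψ) = Σ zᵢ(Kᵢ−1)/(1+ψ(Kᵢ−1)) = 0.
Check two-phase: ΣzᵢKᵢ = 1.283 > 1 and Σzᵢ/Kᵢ = 1.160 > 1, so g(0) = 0.283 > 0 and g(1) = -0.160 < 0.
Iterate (Newton) starting at ψ = 0.5:
  ψ = 0.500: g = 0.0522, g' = -0.385 → ψ = 0.636
  ψ = 0.636: g = -0.0000, g' = -0.390 → ψ = 0.635
Converged at ψ = 0.635.
Then V = ψ·F = 0.6354·412 = 261.8 mol/h and L = F − V = 150.2 mol/h.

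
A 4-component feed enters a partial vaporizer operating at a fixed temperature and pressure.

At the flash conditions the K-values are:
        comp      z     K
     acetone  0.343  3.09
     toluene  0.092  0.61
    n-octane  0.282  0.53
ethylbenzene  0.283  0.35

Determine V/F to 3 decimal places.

Rachford–Rice: g(V/F) = Σ zᵢ(Kᵢ−1)/(1+V/F(Kᵢ−1)) = 0.
g(0) = ΣzᵢKᵢ − 1 = 0.364 and g(1) = 1 − Σzᵢ/Kᵢ = -0.602, so a root lies in (0, 1).
Newton iteration, V/F⁰ = 0.37:
  V/F = 0.370: g = -0.0403, g' = -0.794 → V/F = 0.319
  V/F = 0.319: g = 0.0009, g' = -0.834 → V/F = 0.320
Converged at V/F = 0.320.

V/F = 0.320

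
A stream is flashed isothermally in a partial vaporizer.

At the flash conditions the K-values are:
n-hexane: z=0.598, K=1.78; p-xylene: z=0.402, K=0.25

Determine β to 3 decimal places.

Newton iteration, β⁰ = 0.52:
  β = 0.520: g = -0.1624, g' = -0.792 → β = 0.315
  β = 0.315: g = -0.0203, g' = -0.622 → β = 0.282
Converged at β = 0.282.

β = 0.282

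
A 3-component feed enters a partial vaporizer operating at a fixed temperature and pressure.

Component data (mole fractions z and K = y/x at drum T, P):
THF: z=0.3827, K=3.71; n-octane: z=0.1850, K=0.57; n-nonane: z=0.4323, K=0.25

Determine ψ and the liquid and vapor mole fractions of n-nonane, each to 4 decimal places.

Let ψ = V/F and solve Σ zᵢ(Kᵢ−1)/(1+ψ(Kᵢ−1)) = 0.
Check two-phase: ΣzᵢKᵢ = 1.6333 > 1 and Σzᵢ/Kᵢ = 2.1569 > 1, so g(0) = 0.6333 > 0 and g(1) = -1.1569 < 0.
Newton iteration, ψ⁰ = 0.54:
  ψ = 0.5400: g = -0.22751, g' = -1.2080 → ψ = 0.3517
  ψ = 0.3517: g = -0.00307, g' = -1.2329 → ψ = 0.3492
Converged at ψ = 0.3492.
Compositions from xᵢ = zᵢ/(1+ψ(Kᵢ−1)), yᵢ = Kᵢxᵢ:
  THF: x = 0.1966, y = 0.7295
  n-octane: x = 0.2177, y = 0.1241
  n-nonane: x = 0.5857, y = 0.1464

ψ = 0.3492, x_n-nonane = 0.5857, y_n-nonane = 0.1464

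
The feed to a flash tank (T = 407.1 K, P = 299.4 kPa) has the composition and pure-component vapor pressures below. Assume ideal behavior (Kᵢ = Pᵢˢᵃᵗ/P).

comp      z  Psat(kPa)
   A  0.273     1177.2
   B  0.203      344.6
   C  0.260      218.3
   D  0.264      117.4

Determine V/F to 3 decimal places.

Raoult's law: Kᵢ = Pᵢˢᵃᵗ/P = Pᵢˢᵃᵗ/299.4.
  K_A = 1177.2/299.4 = 3.93186, K_B = 344.6/299.4 = 1.15097, K_C = 218.3/299.4 = 0.72912, K_D = 117.4/299.4 = 0.39212
Material balance + equilibrium reduce to Σ zᵢ(Kᵢ−1)/(1+V/F(Kᵢ−1)) = 0.
g(0) = ΣzᵢKᵢ − 1 = 0.600 and g(1) = 1 − Σzᵢ/Kᵢ = -0.276, so a root lies in (0, 1).
Newton iteration, V/F⁰ = 0.44:
  V/F = 0.440: g = 0.0792, g' = -0.658 → V/F = 0.560
  V/F = 0.560: g = 0.0047, g' = -0.591 → V/F = 0.568
Converged at V/F = 0.568.

V/F = 0.568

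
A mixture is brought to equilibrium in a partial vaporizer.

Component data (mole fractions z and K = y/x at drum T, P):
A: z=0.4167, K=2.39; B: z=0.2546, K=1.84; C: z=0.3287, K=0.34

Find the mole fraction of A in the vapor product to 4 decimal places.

y_A = 0.4937

Iterate (Newton) starting at ψ = 0.5:
  ψ = 0.5000: g = 0.16853, g' = -0.6883 → ψ = 0.7449
  ψ = 0.7449: g = -0.01059, g' = -0.8163 → ψ = 0.7319
  ψ = 0.7319: g = -0.00009, g' = -0.8025 → ψ = 0.7318
Converged at ψ = 0.7318.
Compositions from xᵢ = zᵢ/(1+ψ(Kᵢ−1)), yᵢ = Kᵢxᵢ:
  A: x = 0.2066, y = 0.4937
  B: x = 0.1577, y = 0.2901
  C: x = 0.6357, y = 0.2162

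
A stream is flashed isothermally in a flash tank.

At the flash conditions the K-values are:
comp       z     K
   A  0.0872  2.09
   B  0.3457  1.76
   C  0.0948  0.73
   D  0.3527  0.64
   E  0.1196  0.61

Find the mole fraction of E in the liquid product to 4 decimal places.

Rachford–Rice: g(β) = Σ zᵢ(Kᵢ−1)/(1+β(Kᵢ−1)) = 0.
Check two-phase: ΣzᵢKᵢ = 1.1586 > 1 and Σzᵢ/Kᵢ = 1.1152 > 1, so g(0) = 0.1586 > 0 and g(1) = -0.1152 < 0.
Newton iteration, β⁰ = 0.5:
  β = 0.5000: g = 0.00953, g' = -0.2535 → β = 0.5376
  β = 0.5376: g = 0.00006, g' = -0.2507 → β = 0.5378
Converged at β = 0.5378.
Compositions from xᵢ = zᵢ/(1+β(Kᵢ−1)), yᵢ = Kᵢxᵢ:
  A: x = 0.0550, y = 0.1149
  B: x = 0.2454, y = 0.4319
  C: x = 0.1109, y = 0.0810
  D: x = 0.4374, y = 0.2799
  E: x = 0.1513, y = 0.0923

x_E = 0.1513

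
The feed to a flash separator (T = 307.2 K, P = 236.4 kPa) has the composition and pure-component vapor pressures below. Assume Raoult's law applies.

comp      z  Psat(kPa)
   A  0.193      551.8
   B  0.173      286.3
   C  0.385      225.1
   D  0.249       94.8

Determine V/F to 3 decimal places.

V/F = 0.357

Raoult's law: Kᵢ = Pᵢˢᵃᵗ/P = Pᵢˢᵃᵗ/236.4.
  K_A = 551.8/236.4 = 2.33418, K_B = 286.3/236.4 = 1.21108, K_C = 225.1/236.4 = 0.95220, K_D = 94.8/236.4 = 0.40102
Material balance + equilibrium reduce to Σ zᵢ(Kᵢ−1)/(1+V/F(Kᵢ−1)) = 0.
g(0) = ΣzᵢKᵢ − 1 = 0.126 and g(1) = 1 − Σzᵢ/Kᵢ = -0.251, so a root lies in (0, 1).
Newton–Raphson from V/F = 0.43:
  V/F = 0.430: g = -0.0226, g' = -0.308 → V/F = 0.357
Converged at V/F = 0.357.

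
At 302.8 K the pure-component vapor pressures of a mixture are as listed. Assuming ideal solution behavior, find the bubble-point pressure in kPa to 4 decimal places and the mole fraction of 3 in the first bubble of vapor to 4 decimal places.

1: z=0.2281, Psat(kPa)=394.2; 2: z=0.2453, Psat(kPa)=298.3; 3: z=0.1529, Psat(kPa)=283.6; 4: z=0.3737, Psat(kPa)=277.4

Pbub = 310.1168 kPa, y_3 = 0.1398

At the bubble point ψ → 0, so ΣzᵢKᵢ = 1 with Kᵢ = Pᵢˢᵃᵗ/P ⇒ P = ΣzᵢPᵢˢᵃᵗ.
P = 0.2281·394.2 + 0.2453·298.3 + 0.1529·283.6 + 0.3737·277.4 = 310.1168 kPa
yᵢ = zᵢPᵢˢᵃᵗ/P ⇒ y_3 = 0.1529·283.6/310.1168 = 0.1398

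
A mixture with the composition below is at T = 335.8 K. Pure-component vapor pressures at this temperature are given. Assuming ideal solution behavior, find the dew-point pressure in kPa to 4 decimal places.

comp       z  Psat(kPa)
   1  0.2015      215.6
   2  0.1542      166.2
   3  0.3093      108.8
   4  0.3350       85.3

Pdew = 115.8407 kPa

At the dew point ψ → 1, so Σzᵢ/Kᵢ = 1 with Kᵢ = Pᵢˢᵃᵗ/P ⇒ 1/P = Σzᵢ/Pᵢˢᵃᵗ.
1/P = 0.2015/215.6 + 0.1542/166.2 + 0.3093/108.8 + 0.3350/85.3 = 0.0086325 ⇒ P = 115.8407 kPa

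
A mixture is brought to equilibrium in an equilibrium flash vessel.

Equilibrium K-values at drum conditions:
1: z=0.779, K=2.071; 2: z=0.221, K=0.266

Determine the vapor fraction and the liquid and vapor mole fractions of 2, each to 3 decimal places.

Material balance + equilibrium reduce to Σ zᵢ(Kᵢ−1)/(1+ψ(Kᵢ−1)) = 0.
Feasibility: ΣzᵢKᵢ = 1.672, Σzᵢ/Kᵢ = 1.207 — both > 1, two phases present.
Newton iteration, ψ⁰ = 0.5:
  ψ = 0.500: g = 0.2871, g' = -0.676 → ψ = 0.925
  ψ = 0.925: g = -0.0856, g' = -1.379 → ψ = 0.863
  ψ = 0.863: g = -0.0084, g' = -1.126 → ψ = 0.855
Converged at ψ = 0.855.
Compositions from xᵢ = zᵢ/(1+ψ(Kᵢ−1)), yᵢ = Kᵢxᵢ:
  1: x = 0.407, y = 0.842
  2: x = 0.593, y = 0.158

ψ = 0.855, x_2 = 0.593, y_2 = 0.158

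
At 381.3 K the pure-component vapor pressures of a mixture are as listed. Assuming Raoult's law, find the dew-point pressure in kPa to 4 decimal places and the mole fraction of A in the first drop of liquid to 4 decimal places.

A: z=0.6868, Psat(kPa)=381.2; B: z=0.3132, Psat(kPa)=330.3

Pdew = 363.6486 kPa, x_A = 0.6552

At the dew point ψ → 1, so Σzᵢ/Kᵢ = 1 with Kᵢ = Pᵢˢᵃᵗ/P ⇒ 1/P = Σzᵢ/Pᵢˢᵃᵗ.
1/P = 0.6868/381.2 + 0.3132/330.3 = 0.0027499 ⇒ P = 363.6486 kPa
xᵢ = zᵢP/Pᵢˢᵃᵗ ⇒ x_A = 0.6868·363.6486/381.2 = 0.6552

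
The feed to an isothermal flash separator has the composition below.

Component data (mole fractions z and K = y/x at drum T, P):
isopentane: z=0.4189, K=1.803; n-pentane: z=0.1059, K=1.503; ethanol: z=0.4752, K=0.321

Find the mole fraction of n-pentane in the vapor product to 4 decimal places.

Rachford–Rice: g(ψ) = Σ zᵢ(Kᵢ−1)/(1+ψ(Kᵢ−1)) = 0.
Feasibility: ΣzᵢKᵢ = 1.0670, Σzᵢ/Kᵢ = 1.7832 — both > 1, two phases present.
Newton–Raphson from ψ = 0.5:
  ψ = 0.5000: g = -0.20593, g' = -0.6568 → ψ = 0.1865
  ψ = 0.1865: g = -0.02816, g' = -0.5139 → ψ = 0.1317
  ψ = 0.1317: g = -0.00017, g' = -0.5087 → ψ = 0.1313
Converged at ψ = 0.1313.
Compositions from xᵢ = zᵢ/(1+ψ(Kᵢ−1)), yᵢ = Kᵢxᵢ:
  isopentane: x = 0.3789, y = 0.6832
  n-pentane: x = 0.0993, y = 0.1493
  ethanol: x = 0.5217, y = 0.1675

y_n-pentane = 0.1493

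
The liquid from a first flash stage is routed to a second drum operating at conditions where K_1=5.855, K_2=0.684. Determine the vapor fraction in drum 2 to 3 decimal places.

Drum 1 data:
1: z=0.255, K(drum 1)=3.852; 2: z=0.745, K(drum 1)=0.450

V/F (drum 2) = 0.339

Drum 1:
Iterate (Newton) starting at ψ₁ = 0.5:
  ψ₁ = 0.500: g = -0.2654, g' = -0.781 → ψ₁ = 0.160
  ψ₁ = 0.160: g = 0.0498, g' = -1.248 → ψ₁ = 0.200
  ψ₁ = 0.200: g = 0.0026, g' = -1.125 → ψ₁ = 0.202
Converged at ψ₁ = 0.202.
Drum-1 compositions:
  1: x = 0.162, y = 0.623
  2: x = 0.838, y = 0.377
Drum-2 feed = drum-1 liquid: z₂ = (0.1617, 0.8383).
Drum 2:
Let ψ₂ = V/F and solve Σ zᵢ(Kᵢ−1)/(1+ψ₂(Kᵢ−1)) = 0.
Feasibility: ΣzᵢKᵢ = 1.520, Σzᵢ/Kᵢ = 1.253 — both > 1, two phases present.
Binary case is linear: z₁(K₁−1)(1+ψ₂(K₂−1)) + z₂(K₂−1)(1+ψ₂(K₁−1)) = 0
⇒ ψ₂ = [z₁(K₁−1)+z₂(K₂−1)] / [−(K₁−1)(K₂−1)] = 0.5200/1.5342 = 0.339
  1: x = 0.061, y = 0.358
  2: x = 0.939, y = 0.642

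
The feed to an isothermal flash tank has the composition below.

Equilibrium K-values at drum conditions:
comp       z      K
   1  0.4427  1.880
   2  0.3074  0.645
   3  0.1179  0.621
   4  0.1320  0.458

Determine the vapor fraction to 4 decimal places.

ψ = 0.4522

Material balance + equilibrium reduce to Σ zᵢ(Kᵢ−1)/(1+ψ(Kᵢ−1)) = 0.
Check two-phase: ΣzᵢKᵢ = 1.1642 > 1 and Σzᵢ/Kᵢ = 1.1901 > 1, so g(0) = 0.1642 > 0 and g(1) = -0.1901 < 0.
Iterate (Newton) starting at ψ = 0.5:
  ψ = 0.5000: g = -0.01541, g' = -0.3213 → ψ = 0.4520
  ψ = 0.4520: g = 0.00004, g' = -0.3231 → ψ = 0.4522
Converged at ψ = 0.4522.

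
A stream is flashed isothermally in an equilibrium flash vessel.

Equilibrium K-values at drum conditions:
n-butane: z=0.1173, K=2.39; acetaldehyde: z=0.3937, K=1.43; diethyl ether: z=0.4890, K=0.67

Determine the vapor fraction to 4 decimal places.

Newton–Raphson from ψ = 0.5:
  ψ = 0.5000: g = 0.04227, g' = -0.2046 → ψ = 0.7066
  ψ = 0.7066: g = 0.00165, g' = -0.1911 → ψ = 0.7153
Converged at ψ = 0.7153.

ψ = 0.7153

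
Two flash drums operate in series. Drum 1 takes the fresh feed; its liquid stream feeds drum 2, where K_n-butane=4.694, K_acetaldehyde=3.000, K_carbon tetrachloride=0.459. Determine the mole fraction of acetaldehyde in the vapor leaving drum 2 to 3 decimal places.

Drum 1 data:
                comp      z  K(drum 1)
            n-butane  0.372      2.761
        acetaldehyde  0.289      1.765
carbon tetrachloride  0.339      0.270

y_acetaldehyde (drum 2) = 0.308

Drum 1:
Newton–Raphson from ψ₁ = 0.5:
  ψ₁ = 0.500: g = 0.1186, g' = -0.863 → ψ₁ = 0.637
  ψ₁ = 0.637: g = -0.0056, g' = -0.964 → ψ₁ = 0.632
Converged at ψ₁ = 0.632.
Drum-1 compositions:
  n-butane: x = 0.176, y = 0.486
  acetaldehyde: x = 0.195, y = 0.344
  carbon tetrachloride: x = 0.629, y = 0.170
Drum-2 feed = drum-1 liquid: z₂ = (0.1761, 0.1949, 0.6290).
Drum 2:
Let ψ₂ = V/F and solve Σ zᵢ(Kᵢ−1)/(1+ψ₂(Kᵢ−1)) = 0.
Check two-phase: ΣzᵢKᵢ = 1.700 > 1 and Σzᵢ/Kᵢ = 1.473 > 1, so g(0) = 0.700 > 0 and g(1) = -0.473 < 0.
Iterate (Newton) starting at ψ₂ = 0.5:
  ψ₂ = 0.500: g = -0.0431, g' = -0.837 → ψ₂ = 0.448
  ψ₂ = 0.448: g = 0.0010, g' = -0.878 → ψ₂ = 0.450
Converged at ψ₂ = 0.450.
  n-butane: x = 0.066, y = 0.311
  acetaldehyde: x = 0.103, y = 0.308
  carbon tetrachloride: x = 0.831, y = 0.382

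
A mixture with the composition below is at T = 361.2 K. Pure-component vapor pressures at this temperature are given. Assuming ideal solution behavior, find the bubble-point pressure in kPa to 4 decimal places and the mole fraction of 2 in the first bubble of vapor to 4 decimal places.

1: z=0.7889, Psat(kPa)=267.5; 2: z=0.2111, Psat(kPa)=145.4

Pbub = 241.7247 kPa, y_2 = 0.1270

At the bubble point ψ → 0, so ΣzᵢKᵢ = 1 with Kᵢ = Pᵢˢᵃᵗ/P ⇒ P = ΣzᵢPᵢˢᵃᵗ.
P = 0.7889·267.5 + 0.2111·145.4 = 241.7247 kPa
yᵢ = zᵢPᵢˢᵃᵗ/P ⇒ y_2 = 0.2111·145.4/241.7247 = 0.1270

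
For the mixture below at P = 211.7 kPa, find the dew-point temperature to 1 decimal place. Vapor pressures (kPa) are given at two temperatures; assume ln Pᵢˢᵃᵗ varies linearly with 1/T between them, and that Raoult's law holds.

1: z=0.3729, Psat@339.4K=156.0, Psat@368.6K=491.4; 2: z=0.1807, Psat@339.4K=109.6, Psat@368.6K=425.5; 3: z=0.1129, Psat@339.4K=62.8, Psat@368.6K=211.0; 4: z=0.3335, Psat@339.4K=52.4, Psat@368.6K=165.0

Dew-point temperature: Σzᵢ·P/Pᵢˢᵃᵗ(T) = 1. Interpolate ln Pᵢˢᵃᵗ = aᵢ + bᵢ/T.
  T = 339.4 K: ΣzᵢP/Pᵢˢᵃᵗ = 2.5830
  T = 368.6 K: ΣzᵢP/Pᵢˢᵃᵗ = 0.7917
  T = 354.0 K: ΣzᵢP/Pᵢˢᵃᵗ = 1.3948
  T = 361.3 K: ΣzᵢP/Pᵢˢᵃᵗ = 1.0447
  T = 365.0 K: ΣzᵢP/Pᵢˢᵃᵗ = 0.9064
  T = 363.1 K: ΣzᵢP/Pᵢˢᵃᵗ = 0.9746
Interpolating between 361.3 K and 363.1 K gives T ≈ 362.4 K.

T = 362.4 K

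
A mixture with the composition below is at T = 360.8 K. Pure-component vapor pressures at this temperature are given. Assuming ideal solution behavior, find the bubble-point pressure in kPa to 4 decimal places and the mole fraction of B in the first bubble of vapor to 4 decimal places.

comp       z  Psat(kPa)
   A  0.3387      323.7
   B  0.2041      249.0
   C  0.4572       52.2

Pbub = 184.3239 kPa, y_B = 0.2757

At the bubble point ψ → 0, so ΣzᵢKᵢ = 1 with Kᵢ = Pᵢˢᵃᵗ/P ⇒ P = ΣzᵢPᵢˢᵃᵗ.
P = 0.3387·323.7 + 0.2041·249.0 + 0.4572·52.2 = 184.3239 kPa
yᵢ = zᵢPᵢˢᵃᵗ/P ⇒ y_B = 0.2041·249.0/184.3239 = 0.2757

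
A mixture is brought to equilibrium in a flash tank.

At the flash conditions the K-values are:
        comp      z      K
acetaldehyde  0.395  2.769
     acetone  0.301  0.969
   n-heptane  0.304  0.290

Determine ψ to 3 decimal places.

ψ = 0.537

Let ψ = V/F and solve Σ zᵢ(Kᵢ−1)/(1+ψ(Kᵢ−1)) = 0.
Feasibility: ΣzᵢKᵢ = 1.474, Σzᵢ/Kᵢ = 1.502 — both > 1, two phases present.
Newton–Raphson from ψ = 0.46:
  ψ = 0.460: g = 0.0553, g' = -0.714 → ψ = 0.537
Converged at ψ = 0.537.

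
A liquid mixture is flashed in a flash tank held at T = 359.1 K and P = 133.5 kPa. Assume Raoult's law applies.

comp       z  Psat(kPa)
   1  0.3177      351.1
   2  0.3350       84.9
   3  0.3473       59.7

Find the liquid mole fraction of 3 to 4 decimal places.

x_3 = 0.4077

Raoult's law: Kᵢ = Pᵢˢᵃᵗ/P = Pᵢˢᵃᵗ/133.5.
  K_1 = 351.1/133.5 = 2.629963, K_2 = 84.9/133.5 = 0.635955, K_3 = 59.7/133.5 = 0.447191
Material balance + equilibrium reduce to Σ zᵢ(Kᵢ−1)/(1+V/F(Kᵢ−1)) = 0.
Check two-phase: ΣzᵢKᵢ = 1.2039 > 1 and Σzᵢ/Kᵢ = 1.4242 > 1, so g(0) = 0.2039 > 0 and g(1) = -0.4242 < 0.
Newton iteration, V/F⁰ = 0.5:
  V/F = 0.5000: g = -0.12911, g' = -0.5253 → V/F = 0.2542
  V/F = 0.2542: g = 0.00835, g' = -0.6195 → V/F = 0.2677
  V/F = 0.2677: g = 0.00007, g' = -0.6098 → V/F = 0.2678
Converged at V/F = 0.2678.
Compositions from xᵢ = zᵢ/(1+V/F(Kᵢ−1)), yᵢ = Kᵢxᵢ:
  1: x = 0.2212, y = 0.5816
  2: x = 0.3712, y = 0.2361
  3: x = 0.4077, y = 0.1823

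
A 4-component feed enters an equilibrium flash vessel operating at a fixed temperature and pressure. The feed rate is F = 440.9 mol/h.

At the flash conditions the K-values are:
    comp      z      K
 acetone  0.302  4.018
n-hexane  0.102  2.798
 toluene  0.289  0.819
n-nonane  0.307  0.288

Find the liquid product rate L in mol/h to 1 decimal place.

L = 189.9 mol/h

Newton iteration, β⁰ = 0.54:
  β = 0.540: g = 0.0265, g' = -0.905 → β = 0.569
Converged at β = 0.569.
Then V = β·F = 0.5694·440.9 = 251.0 mol/h and L = F − V = 189.9 mol/h.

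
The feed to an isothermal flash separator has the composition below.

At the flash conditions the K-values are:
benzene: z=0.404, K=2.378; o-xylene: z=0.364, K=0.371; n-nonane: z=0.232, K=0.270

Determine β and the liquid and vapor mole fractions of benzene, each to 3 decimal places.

β = 0.172, x_benzene = 0.327, y_benzene = 0.777

Let β = V/F and solve Σ zᵢ(Kᵢ−1)/(1+β(Kᵢ−1)) = 0.
g(0) = ΣzᵢKᵢ − 1 = 0.158 and g(1) = 1 − Σzᵢ/Kᵢ = -1.010, so a root lies in (0, 1).
Newton–Raphson from β = 0.5:
  β = 0.500: g = -0.2711, g' = -0.882 → β = 0.193
  β = 0.193: g = -0.0177, g' = -0.833 → β = 0.171
  β = 0.171: g = 0.0001, g' = -0.844 → β = 0.172
Converged at β = 0.172.
Compositions from xᵢ = zᵢ/(1+β(Kᵢ−1)), yᵢ = Kᵢxᵢ:
  benzene: x = 0.327, y = 0.777
  o-xylene: x = 0.408, y = 0.151
  n-nonane: x = 0.265, y = 0.072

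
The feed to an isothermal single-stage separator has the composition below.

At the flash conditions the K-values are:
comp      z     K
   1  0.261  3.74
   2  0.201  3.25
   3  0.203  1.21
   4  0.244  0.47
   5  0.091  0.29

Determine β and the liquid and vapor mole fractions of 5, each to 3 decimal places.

β = 0.860, x_5 = 0.234, y_5 = 0.068

Rachford–Rice: g(β) = Σ zᵢ(Kᵢ−1)/(1+β(Kᵢ−1)) = 0.
Check two-phase: ΣzᵢKᵢ = 2.016 > 1 and Σzᵢ/Kᵢ = 1.132 > 1, so g(0) = 1.016 > 0 and g(1) = -0.132 < 0.
Iterate (Newton) starting at β = 0.5:
  β = 0.500: g = 0.2770, g' = -0.819 → β = 0.838
  β = 0.838: g = 0.0175, g' = -0.811 → β = 0.860
Converged at β = 0.860.
Compositions from xᵢ = zᵢ/(1+β(Kᵢ−1)), yᵢ = Kᵢxᵢ:
  1: x = 0.078, y = 0.291
  2: x = 0.069, y = 0.223
  3: x = 0.172, y = 0.208
  4: x = 0.448, y = 0.211
  5: x = 0.234, y = 0.068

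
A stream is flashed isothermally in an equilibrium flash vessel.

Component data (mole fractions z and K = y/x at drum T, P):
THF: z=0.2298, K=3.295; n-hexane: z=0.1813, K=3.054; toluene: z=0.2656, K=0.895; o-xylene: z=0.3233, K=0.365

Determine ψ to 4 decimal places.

Material balance + equilibrium reduce to Σ zᵢ(Kᵢ−1)/(1+ψ(Kᵢ−1)) = 0.
g(0) = ΣzᵢKᵢ − 1 = 0.6666 and g(1) = 1 − Σzᵢ/Kᵢ = -0.3116, so a root lies in (0, 1).
Newton–Raphson from ψ = 0.54:
  ψ = 0.5400: g = 0.07008, g' = -0.7185 → ψ = 0.6375
  ψ = 0.6375: g = 0.00053, g' = -0.7143 → ψ = 0.6383
Converged at ψ = 0.6383.

ψ = 0.6383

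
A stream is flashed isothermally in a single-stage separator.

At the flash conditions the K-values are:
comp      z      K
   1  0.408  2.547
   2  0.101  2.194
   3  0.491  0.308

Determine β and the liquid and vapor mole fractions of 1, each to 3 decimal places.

β = 0.402, x_1 = 0.252, y_1 = 0.641

Material balance + equilibrium reduce to Σ zᵢ(Kᵢ−1)/(1+β(Kᵢ−1)) = 0.
Feasibility: ΣzᵢKᵢ = 1.412, Σzᵢ/Kᵢ = 1.800 — both > 1, two phases present.
Iterate (Newton) starting at β = 0.5:
  β = 0.500: g = -0.0881, g' = -0.917 → β = 0.404
  β = 0.404: g = -0.0017, g' = -0.888 → β = 0.402
Converged at β = 0.402.
Compositions from xᵢ = zᵢ/(1+β(Kᵢ−1)), yᵢ = Kᵢxᵢ:
  1: x = 0.252, y = 0.641
  2: x = 0.068, y = 0.150
  3: x = 0.680, y = 0.209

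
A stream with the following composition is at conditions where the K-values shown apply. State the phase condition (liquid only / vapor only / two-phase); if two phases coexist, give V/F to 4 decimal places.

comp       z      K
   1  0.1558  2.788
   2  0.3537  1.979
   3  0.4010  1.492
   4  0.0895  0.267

ΣzᵢKᵢ = 1.7565; Σzᵢ/Kᵢ = 0.8386.
Since Σzᵢ/Kᵢ < 1 the mixture is above its dew point — single vapor phase.

vapor only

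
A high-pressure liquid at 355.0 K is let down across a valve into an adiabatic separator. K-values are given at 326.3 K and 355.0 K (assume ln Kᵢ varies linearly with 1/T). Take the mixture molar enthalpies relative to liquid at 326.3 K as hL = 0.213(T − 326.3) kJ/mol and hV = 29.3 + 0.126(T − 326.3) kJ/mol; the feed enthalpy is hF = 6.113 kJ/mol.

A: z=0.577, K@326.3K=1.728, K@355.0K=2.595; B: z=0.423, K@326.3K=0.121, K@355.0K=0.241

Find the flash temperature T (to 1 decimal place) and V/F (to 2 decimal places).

Adiabatic flash: solve Rachford–Rice at each trial T, then check hF = ψ·hV(T) + (1−ψ)·hL(T).
  T = 326.3 K: K = (1.728, 0.121), RR gives ψ = 0.075, H_out = 2.209 kJ/mol
  T = 355.0 K: K = (2.595, 0.241), RR gives ψ = 0.495, H_out = 19.381 kJ/mol
  T = 340.6 K: K = (2.134, 0.173), RR gives ψ = 0.325, H_out = 12.159 kJ/mol
  T = 333.5 K: K = (1.926, 0.145), RR gives ψ = 0.219, H_out = 7.799 kJ/mol
  T = 329.9 K: K = (1.825, 0.133), RR gives ψ = 0.153, H_out = 5.200 kJ/mol
  T = 331.7 K: K = (1.875, 0.139), RR gives ψ = 0.187, H_out = 6.541 kJ/mol
Linear interpolation between T = 329.9 (H_out = 5.200) and T = 331.7 (H_out = 6.541) on hF = 6.113 gives T ≈ 331.1 K, at which ψ = 0.18.

T = 331.1 K, V/F = 0.18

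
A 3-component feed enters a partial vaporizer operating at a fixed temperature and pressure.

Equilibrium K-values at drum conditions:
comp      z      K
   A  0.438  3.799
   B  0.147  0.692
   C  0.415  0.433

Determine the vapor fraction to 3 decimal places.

ψ = 0.657

Rachford–Rice: g(ψ) = Σ zᵢ(Kᵢ−1)/(1+ψ(Kᵢ−1)) = 0.
Check two-phase: ΣzᵢKᵢ = 1.945 > 1 and Σzᵢ/Kᵢ = 1.286 > 1, so g(0) = 0.945 > 0 and g(1) = -0.286 < 0.
Newton–Raphson from ψ = 0.5:
  ψ = 0.500: g = 0.1290, g' = -0.875 → ψ = 0.647
  ψ = 0.647: g = 0.0077, g' = -0.789 → ψ = 0.657
Converged at ψ = 0.657.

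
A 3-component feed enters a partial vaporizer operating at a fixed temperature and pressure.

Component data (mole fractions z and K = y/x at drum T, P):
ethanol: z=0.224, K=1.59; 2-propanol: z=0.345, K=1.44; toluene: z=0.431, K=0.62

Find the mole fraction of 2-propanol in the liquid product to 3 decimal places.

x_2-propanol = 0.270

Rachford–Rice: g(β) = Σ zᵢ(Kᵢ−1)/(1+β(Kᵢ−1)) = 0.
Check two-phase: ΣzᵢKᵢ = 1.120 > 1 and Σzᵢ/Kᵢ = 1.076 > 1, so g(0) = 0.120 > 0 and g(1) = -0.076 < 0.
Iterate (Newton) starting at β = 0.5:
  β = 0.500: g = 0.0243, g' = -0.186 → β = 0.630
  β = 0.630: g = -0.0002, g' = -0.190 → β = 0.629
Converged at β = 0.629.
Compositions from xᵢ = zᵢ/(1+β(Kᵢ−1)), yᵢ = Kᵢxᵢ:
  ethanol: x = 0.163, y = 0.260
  2-propanol: x = 0.270, y = 0.389
  toluene: x = 0.566, y = 0.351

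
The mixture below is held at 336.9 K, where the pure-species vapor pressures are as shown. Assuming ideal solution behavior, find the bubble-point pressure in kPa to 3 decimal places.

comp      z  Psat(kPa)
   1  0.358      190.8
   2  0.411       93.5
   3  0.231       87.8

At the bubble point ψ → 0, so ΣzᵢKᵢ = 1 with Kᵢ = Pᵢˢᵃᵗ/P ⇒ P = ΣzᵢPᵢˢᵃᵗ.
P = 0.358·190.8 + 0.411·93.5 + 0.231·87.8 = 127.017 kPa

Pbub = 127.017 kPa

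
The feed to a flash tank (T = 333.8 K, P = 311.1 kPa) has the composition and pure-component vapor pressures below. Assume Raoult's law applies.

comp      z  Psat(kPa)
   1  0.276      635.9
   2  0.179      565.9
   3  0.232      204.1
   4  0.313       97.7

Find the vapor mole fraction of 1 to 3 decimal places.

Raoult's law: Kᵢ = Pᵢˢᵃᵗ/P = Pᵢˢᵃᵗ/311.1.
  K_1 = 635.9/311.1 = 2.04404, K_2 = 565.9/311.1 = 1.81903, K_3 = 204.1/311.1 = 0.65606, K_4 = 97.7/311.1 = 0.31405
Rachford–Rice: g(β) = Σ zᵢ(Kᵢ−1)/(1+β(Kᵢ−1)) = 0.
g(0) = ΣzᵢKᵢ − 1 = 0.140 and g(1) = 1 − Σzᵢ/Kᵢ = -0.584, so a root lies in (0, 1).
Newton iteration, β⁰ = 0.5:
  β = 0.500: g = -0.1298, g' = -0.572 → β = 0.273
  β = 0.273: g = -0.0081, g' = -0.519 → β = 0.257
Converged at β = 0.257.
Compositions from xᵢ = zᵢ/(1+β(Kᵢ−1)), yᵢ = Kᵢxᵢ:
  1: x = 0.218, y = 0.445
  2: x = 0.148, y = 0.269
  3: x = 0.255, y = 0.167
  4: x = 0.380, y = 0.119

y_1 = 0.445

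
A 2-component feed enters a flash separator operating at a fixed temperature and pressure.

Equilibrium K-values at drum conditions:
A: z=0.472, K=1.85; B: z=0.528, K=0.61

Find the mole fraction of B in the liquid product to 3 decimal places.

x_B = 0.685

Material balance + equilibrium reduce to Σ zᵢ(Kᵢ−1)/(1+ψ(Kᵢ−1)) = 0.
Check two-phase: ΣzᵢKᵢ = 1.195 > 1 and Σzᵢ/Kᵢ = 1.121 > 1, so g(0) = 0.195 > 0 and g(1) = -0.121 < 0.
Iterate (Newton) starting at ψ = 0.5:
  ψ = 0.500: g = 0.0257, g' = -0.292 → ψ = 0.588
  ψ = 0.588: g = 0.0003, g' = -0.287 → ψ = 0.589
Converged at ψ = 0.589.
Compositions from xᵢ = zᵢ/(1+ψ(Kᵢ−1)), yᵢ = Kᵢxᵢ:
  A: x = 0.315, y = 0.582
  B: x = 0.685, y = 0.418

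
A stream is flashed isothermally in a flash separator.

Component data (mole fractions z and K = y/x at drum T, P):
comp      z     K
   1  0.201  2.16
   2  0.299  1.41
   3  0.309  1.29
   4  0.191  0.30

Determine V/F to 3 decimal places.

V/F = 0.769

Material balance + equilibrium reduce to Σ zᵢ(Kᵢ−1)/(1+V/F(Kᵢ−1)) = 0.
Check two-phase: ΣzᵢKᵢ = 1.312 > 1 and Σzᵢ/Kᵢ = 1.181 > 1, so g(0) = 0.312 > 0 and g(1) = -0.181 < 0.
Newton iteration, V/F⁰ = 0.49:
  V/F = 0.490: g = 0.1257, g' = -0.382 → V/F = 0.819
  V/F = 0.819: g = -0.0299, g' = -0.631 → V/F = 0.772
  V/F = 0.772: g = -0.0016, g' = -0.565 → V/F = 0.769
Converged at V/F = 0.769.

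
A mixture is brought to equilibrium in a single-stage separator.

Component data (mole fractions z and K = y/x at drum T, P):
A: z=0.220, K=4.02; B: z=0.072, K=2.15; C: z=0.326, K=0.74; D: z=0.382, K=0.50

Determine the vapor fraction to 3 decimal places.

Newton–Raphson from ψ = 0.5:
  ψ = 0.500: g = -0.0348, g' = -0.556 → ψ = 0.437
  ψ = 0.437: g = 0.0013, g' = -0.599 → ψ = 0.439
Converged at ψ = 0.439.

ψ = 0.439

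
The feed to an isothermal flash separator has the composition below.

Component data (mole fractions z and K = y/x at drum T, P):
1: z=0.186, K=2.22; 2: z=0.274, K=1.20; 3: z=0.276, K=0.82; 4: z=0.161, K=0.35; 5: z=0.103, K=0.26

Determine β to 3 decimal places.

Material balance + equilibrium reduce to Σ zᵢ(Kᵢ−1)/(1+β(Kᵢ−1)) = 0.
Check two-phase: ΣzᵢKᵢ = 1.051 > 1 and Σzᵢ/Kᵢ = 1.505 > 1, so g(0) = 0.051 > 0 and g(1) = -0.505 < 0.
Iterate (Newton) starting at β = 0.43:
  β = 0.430: g = -0.1116, g' = -0.391 → β = 0.145
  β = 0.145: g = -0.0058, g' = -0.373 → β = 0.129
Converged at β = 0.129.

β = 0.129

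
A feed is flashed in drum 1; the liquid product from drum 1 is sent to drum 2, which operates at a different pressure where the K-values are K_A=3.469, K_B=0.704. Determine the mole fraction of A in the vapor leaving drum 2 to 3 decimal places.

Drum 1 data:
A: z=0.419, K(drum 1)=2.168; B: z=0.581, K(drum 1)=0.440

Drum 1:
Material balance + equilibrium reduce to Σ zᵢ(Kᵢ−1)/(1+ψ₁(Kᵢ−1)) = 0.
Check two-phase: ΣzᵢKᵢ = 1.164 > 1 and Σzᵢ/Kᵢ = 1.514 > 1, so g(0) = 0.164 > 0 and g(1) = -0.514 < 0.
Binary case is linear: z₁(K₁−1)(1+ψ₁(K₂−1)) + z₂(K₂−1)(1+ψ₁(K₁−1)) = 0
⇒ ψ₁ = [z₁(K₁−1)+z₂(K₂−1)] / [−(K₁−1)(K₂−1)] = 0.1640/0.6541 = 0.251
Drum-1 compositions:
  A: x = 0.324, y = 0.703
  B: x = 0.676, y = 0.297
Drum-2 feed = drum-1 liquid: z₂ = (0.3241, 0.6759).
Drum 2:
Material balance + equilibrium reduce to Σ zᵢ(Kᵢ−1)/(1+ψ₂(Kᵢ−1)) = 0.
g(0) = ΣzᵢKᵢ − 1 = 0.600 and g(1) = 1 − Σzᵢ/Kᵢ = -0.054, so a root lies in (0, 1).
Binary case is linear: z₁(K₁−1)(1+ψ₂(K₂−1)) + z₂(K₂−1)(1+ψ₂(K₁−1)) = 0
⇒ ψ₂ = [z₁(K₁−1)+z₂(K₂−1)] / [−(K₁−1)(K₂−1)] = 0.6001/0.7308 = 0.821
  A: x = 0.107, y = 0.371
  B: x = 0.893, y = 0.629

y_A (drum 2) = 0.371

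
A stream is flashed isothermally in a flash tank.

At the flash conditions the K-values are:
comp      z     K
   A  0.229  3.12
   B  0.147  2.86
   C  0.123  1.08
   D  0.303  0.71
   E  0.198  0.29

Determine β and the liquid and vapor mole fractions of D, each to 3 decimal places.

Rachford–Rice: g(β) = Σ zᵢ(Kᵢ−1)/(1+β(Kᵢ−1)) = 0.
Check two-phase: ΣzᵢKᵢ = 1.540 > 1 and Σzᵢ/Kᵢ = 1.348 > 1, so g(0) = 0.540 > 0 and g(1) = -0.348 < 0.
Iterate (Newton) starting at β = 0.5:
  β = 0.500: g = 0.0661, g' = -0.655 → β = 0.601
  β = 0.601: g = 0.0004, g' = -0.654 → β = 0.602
Converged at β = 0.602.
Compositions from xᵢ = zᵢ/(1+β(Kᵢ−1)), yᵢ = Kᵢxᵢ:
  A: x = 0.101, y = 0.314
  B: x = 0.069, y = 0.198
  C: x = 0.117, y = 0.127
  D: x = 0.367, y = 0.261
  E: x = 0.346, y = 0.100

β = 0.602, x_D = 0.367, y_D = 0.261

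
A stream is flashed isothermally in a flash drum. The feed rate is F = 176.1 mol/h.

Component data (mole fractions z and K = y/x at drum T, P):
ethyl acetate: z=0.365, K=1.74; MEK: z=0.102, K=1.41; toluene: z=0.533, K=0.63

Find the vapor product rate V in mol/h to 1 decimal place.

V = 80.3 mol/h

Material balance + equilibrium reduce to Σ zᵢ(Kᵢ−1)/(1+V/F(Kᵢ−1)) = 0.
g(0) = ΣzᵢKᵢ − 1 = 0.115 and g(1) = 1 − Σzᵢ/Kᵢ = -0.128, so a root lies in (0, 1).
Iterate (Newton) starting at V/F = 0.5:
  V/F = 0.500: g = -0.0101, g' = -0.228 → V/F = 0.456
Converged at V/F = 0.456.
Then V = V/F·F = 0.4558·176.1 = 80.3 mol/h and L = F − V = 95.8 mol/h.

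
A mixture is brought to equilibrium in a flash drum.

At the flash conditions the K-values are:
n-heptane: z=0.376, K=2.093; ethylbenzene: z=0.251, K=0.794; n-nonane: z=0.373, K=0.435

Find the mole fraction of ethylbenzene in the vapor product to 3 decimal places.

Newton iteration, ψ⁰ = 0.53:
  ψ = 0.530: g = -0.0986, g' = -0.436 → ψ = 0.304
  ψ = 0.304: g = -0.0011, g' = -0.439 → ψ = 0.301
Converged at ψ = 0.301.
Compositions from xᵢ = zᵢ/(1+ψ(Kᵢ−1)), yᵢ = Kᵢxᵢ:
  n-heptane: x = 0.283, y = 0.592
  ethylbenzene: x = 0.268, y = 0.212
  n-nonane: x = 0.450, y = 0.196

y_ethylbenzene = 0.212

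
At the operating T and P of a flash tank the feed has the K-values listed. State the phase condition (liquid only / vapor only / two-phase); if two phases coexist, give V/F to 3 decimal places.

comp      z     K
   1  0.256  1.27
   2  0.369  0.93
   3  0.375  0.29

ΣzᵢKᵢ = 0.777; Σzᵢ/Kᵢ = 1.891.
Since ΣzᵢKᵢ < 1 the mixture is below its bubble point — single liquid phase.

liquid only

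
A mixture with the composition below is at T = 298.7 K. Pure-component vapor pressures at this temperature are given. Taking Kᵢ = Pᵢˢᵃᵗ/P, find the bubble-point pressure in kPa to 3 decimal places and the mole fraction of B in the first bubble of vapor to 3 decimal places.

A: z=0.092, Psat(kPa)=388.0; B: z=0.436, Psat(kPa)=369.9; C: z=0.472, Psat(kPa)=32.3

At the bubble point ψ → 0, so ΣzᵢKᵢ = 1 with Kᵢ = Pᵢˢᵃᵗ/P ⇒ P = ΣzᵢPᵢˢᵃᵗ.
P = 0.092·388.0 + 0.436·369.9 + 0.472·32.3 = 212.218 kPa
yᵢ = zᵢPᵢˢᵃᵗ/P ⇒ y_B = 0.436·369.9/212.218 = 0.760

Pbub = 212.218 kPa, y_B = 0.760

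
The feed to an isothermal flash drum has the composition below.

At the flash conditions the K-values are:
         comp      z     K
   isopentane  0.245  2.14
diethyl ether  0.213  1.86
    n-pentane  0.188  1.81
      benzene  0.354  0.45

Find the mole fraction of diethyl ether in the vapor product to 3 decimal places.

Newton–Raphson from ψ = 0.5:
  ψ = 0.500: g = 0.1458, g' = -0.472 → ψ = 0.809
  ψ = 0.809: g = -0.0053, g' = -0.533 → ψ = 0.799
Converged at ψ = 0.799.
Compositions from xᵢ = zᵢ/(1+ψ(Kᵢ−1)), yᵢ = Kᵢxᵢ:
  isopentane: x = 0.128, y = 0.274
  diethyl ether: x = 0.126, y = 0.235
  n-pentane: x = 0.114, y = 0.207
  benzene: x = 0.631, y = 0.284

y_diethyl ether = 0.235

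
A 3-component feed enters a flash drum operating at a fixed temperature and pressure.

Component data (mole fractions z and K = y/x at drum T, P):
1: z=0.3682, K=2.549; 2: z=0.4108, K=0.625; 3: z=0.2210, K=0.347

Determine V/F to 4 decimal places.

Material balance + equilibrium reduce to Σ zᵢ(Kᵢ−1)/(1+V/F(Kᵢ−1)) = 0.
Feasibility: ΣzᵢKᵢ = 1.2720, Σzᵢ/Kᵢ = 1.4386 — both > 1, two phases present.
Newton iteration, V/F⁰ = 0.45:
  V/F = 0.4500: g = -0.05361, g' = -0.5793 → V/F = 0.3575
  V/F = 0.3575: g = 0.00093, g' = -0.6034 → V/F = 0.3590
Converged at V/F = 0.3590.

V/F = 0.3590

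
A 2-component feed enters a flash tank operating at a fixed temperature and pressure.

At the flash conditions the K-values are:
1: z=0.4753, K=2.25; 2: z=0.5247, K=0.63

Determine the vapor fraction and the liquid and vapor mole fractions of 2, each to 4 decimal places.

ψ = 0.8648, x_2 = 0.7716, y_2 = 0.4861

Rachford–Rice: g(ψ) = Σ zᵢ(Kᵢ−1)/(1+ψ(Kᵢ−1)) = 0.
Feasibility: ΣzᵢKᵢ = 1.4000, Σzᵢ/Kᵢ = 1.0441 — both > 1, two phases present.
Iterate (Newton) starting at ψ = 0.5:
  ψ = 0.5000: g = 0.12741, g' = -0.3894 → ψ = 0.8272
  ψ = 0.8272: g = 0.01233, g' = -0.3287 → ψ = 0.8647
  ψ = 0.8647: g = 0.00004, g' = -0.3268 → ψ = 0.8648
Converged at ψ = 0.8648.
Compositions from xᵢ = zᵢ/(1+ψ(Kᵢ−1)), yᵢ = Kᵢxᵢ:
  1: x = 0.2284, y = 0.5139
  2: x = 0.7716, y = 0.4861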